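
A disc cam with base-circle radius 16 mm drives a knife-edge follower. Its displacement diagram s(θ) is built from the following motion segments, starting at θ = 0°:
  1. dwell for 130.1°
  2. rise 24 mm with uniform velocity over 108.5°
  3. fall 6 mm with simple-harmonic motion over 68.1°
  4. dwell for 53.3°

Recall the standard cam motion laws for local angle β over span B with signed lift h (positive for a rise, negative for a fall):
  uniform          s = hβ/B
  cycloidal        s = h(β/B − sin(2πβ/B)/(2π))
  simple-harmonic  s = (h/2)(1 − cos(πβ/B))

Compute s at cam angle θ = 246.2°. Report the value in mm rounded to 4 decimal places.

seg 1 [0°–130.1°] dwell: s stays 0.0000
seg 2 [130.1°–238.6°] uniform, h=24: full span → s += 24 → s = 24.0000
seg 3 [238.6°–306.7°] simple-harmonic, h=-6: θ=246.2° here. β=7.6, B=68.1. -6/2·(1 − cos(π·0.1116)) = -0.1825 → s = 23.8175

23.8175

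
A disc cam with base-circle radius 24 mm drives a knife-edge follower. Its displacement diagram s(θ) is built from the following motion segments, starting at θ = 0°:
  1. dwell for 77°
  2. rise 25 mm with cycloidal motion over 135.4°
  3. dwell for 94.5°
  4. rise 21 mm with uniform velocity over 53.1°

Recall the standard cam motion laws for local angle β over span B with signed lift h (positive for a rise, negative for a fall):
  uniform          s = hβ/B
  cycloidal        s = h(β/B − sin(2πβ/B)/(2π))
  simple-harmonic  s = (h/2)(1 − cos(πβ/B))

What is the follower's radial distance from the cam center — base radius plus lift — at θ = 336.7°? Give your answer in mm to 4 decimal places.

seg 1 [0°–77°] dwell: s stays 0.0000
seg 2 [77°–212.4°] cycloidal, h=25: full span → s += 25 → s = 25.0000
seg 3 [212.4°–306.9°] dwell: s stays 25.0000
seg 4 [306.9°–360°] uniform, h=21: θ=336.7° here. β=29.8, B=53.1. 21·29.8/53.1 = 11.7853 → s = 36.7853
radial distance = base radius + s = 24 + 36.7853 = 60.7853

60.7853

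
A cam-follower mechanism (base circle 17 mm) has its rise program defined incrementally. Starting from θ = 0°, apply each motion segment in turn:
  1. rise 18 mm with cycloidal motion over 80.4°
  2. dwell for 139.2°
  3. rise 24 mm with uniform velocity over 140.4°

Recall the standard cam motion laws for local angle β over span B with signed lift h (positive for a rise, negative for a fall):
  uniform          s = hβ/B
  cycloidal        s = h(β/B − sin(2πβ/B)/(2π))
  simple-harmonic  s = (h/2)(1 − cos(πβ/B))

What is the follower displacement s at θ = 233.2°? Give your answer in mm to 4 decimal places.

seg 1 [0°–80.4°] cycloidal, h=18: full span → s += 18 → s = 18.0000
seg 2 [80.4°–219.6°] dwell: s stays 18.0000
seg 3 [219.6°–360°] uniform, h=24: θ=233.2° here. β=13.6, B=140.4. 24·13.6/140.4 = 2.3248 → s = 20.3248

20.3248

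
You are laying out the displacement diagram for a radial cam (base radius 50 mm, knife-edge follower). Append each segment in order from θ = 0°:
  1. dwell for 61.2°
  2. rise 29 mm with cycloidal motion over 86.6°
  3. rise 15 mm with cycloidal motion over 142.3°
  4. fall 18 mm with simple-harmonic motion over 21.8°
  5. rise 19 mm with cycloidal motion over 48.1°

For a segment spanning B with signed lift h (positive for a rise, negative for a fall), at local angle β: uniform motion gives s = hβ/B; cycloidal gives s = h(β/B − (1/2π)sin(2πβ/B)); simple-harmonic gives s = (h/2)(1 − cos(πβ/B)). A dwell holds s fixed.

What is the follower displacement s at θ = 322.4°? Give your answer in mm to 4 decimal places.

seg 1 [0°–61.2°] dwell: s stays 0.0000
seg 2 [61.2°–147.8°] cycloidal, h=29: full span → s += 29 → s = 29.0000
seg 3 [147.8°–290.1°] cycloidal, h=15: full span → s += 15 → s = 44.0000
seg 4 [290.1°–311.9°] simple-harmonic, h=-18: full span → s += -18 → s = 26.0000
seg 5 [311.9°–360°] cycloidal, h=19: θ=322.4° here. β=10.5, B=48.1. 19·(0.2183 − sin(2π·0.2183)/(2π)) = 1.1835 → s = 27.1835

27.1835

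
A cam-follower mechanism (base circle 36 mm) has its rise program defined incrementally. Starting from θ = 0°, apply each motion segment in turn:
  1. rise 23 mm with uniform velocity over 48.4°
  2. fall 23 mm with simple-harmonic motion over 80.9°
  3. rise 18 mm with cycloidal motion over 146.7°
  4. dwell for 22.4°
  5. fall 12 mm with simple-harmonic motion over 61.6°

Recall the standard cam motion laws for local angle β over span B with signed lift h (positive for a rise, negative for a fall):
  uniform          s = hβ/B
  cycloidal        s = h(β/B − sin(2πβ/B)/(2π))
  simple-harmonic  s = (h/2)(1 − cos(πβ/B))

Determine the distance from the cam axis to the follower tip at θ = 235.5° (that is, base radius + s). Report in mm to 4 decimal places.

seg 1 [0°–48.4°] uniform, h=23: full span → s += 23 → s = 23.0000
seg 2 [48.4°–129.3°] simple-harmonic, h=-23: full span → s += -23 → s = 0.0000
seg 3 [129.3°–276°] cycloidal, h=18: θ=235.5° here. β=106.2, B=146.7. 18·(0.7239 − sin(2π·0.7239)/(2π)) = 15.8571 → s = 15.8571
radial distance = base radius + s = 36 + 15.8571 = 51.8571

51.8571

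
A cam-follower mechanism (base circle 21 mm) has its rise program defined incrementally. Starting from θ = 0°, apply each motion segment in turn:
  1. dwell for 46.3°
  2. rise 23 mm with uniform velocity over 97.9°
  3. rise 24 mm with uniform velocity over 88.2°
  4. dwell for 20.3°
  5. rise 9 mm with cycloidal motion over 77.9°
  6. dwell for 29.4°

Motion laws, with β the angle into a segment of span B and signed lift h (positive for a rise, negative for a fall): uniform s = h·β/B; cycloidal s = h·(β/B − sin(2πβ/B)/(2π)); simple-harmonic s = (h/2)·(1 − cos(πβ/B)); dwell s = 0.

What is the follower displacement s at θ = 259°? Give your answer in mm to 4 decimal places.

seg 1 [0°–46.3°] dwell: s stays 0.0000
seg 2 [46.3°–144.2°] uniform, h=23: full span → s += 23 → s = 23.0000
seg 3 [144.2°–232.4°] uniform, h=24: full span → s += 24 → s = 47.0000
seg 4 [232.4°–252.7°] dwell: s stays 47.0000
seg 5 [252.7°–330.6°] cycloidal, h=9: θ=259° here. β=6.3, B=77.9. 9·(0.0809 − sin(2π·0.0809)/(2π)) = 0.0309 → s = 47.0309

47.0309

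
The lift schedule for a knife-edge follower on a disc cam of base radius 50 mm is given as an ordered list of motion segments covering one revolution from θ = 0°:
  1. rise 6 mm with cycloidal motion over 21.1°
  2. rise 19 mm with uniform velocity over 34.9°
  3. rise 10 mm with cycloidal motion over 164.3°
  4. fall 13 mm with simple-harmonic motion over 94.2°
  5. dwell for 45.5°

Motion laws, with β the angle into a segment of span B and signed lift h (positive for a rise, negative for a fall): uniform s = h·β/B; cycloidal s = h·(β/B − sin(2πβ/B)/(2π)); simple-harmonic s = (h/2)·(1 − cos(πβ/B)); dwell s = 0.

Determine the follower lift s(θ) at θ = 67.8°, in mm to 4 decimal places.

seg 1 [0°–21.1°] cycloidal, h=6: full span → s += 6 → s = 6.0000
seg 2 [21.1°–56°] uniform, h=19: full span → s += 19 → s = 25.0000
seg 3 [56°–220.3°] cycloidal, h=10: θ=67.8° here. β=11.8, B=164.3. 10·(0.0718 − sin(2π·0.0718)/(2π)) = 0.0241 → s = 25.0241

25.0241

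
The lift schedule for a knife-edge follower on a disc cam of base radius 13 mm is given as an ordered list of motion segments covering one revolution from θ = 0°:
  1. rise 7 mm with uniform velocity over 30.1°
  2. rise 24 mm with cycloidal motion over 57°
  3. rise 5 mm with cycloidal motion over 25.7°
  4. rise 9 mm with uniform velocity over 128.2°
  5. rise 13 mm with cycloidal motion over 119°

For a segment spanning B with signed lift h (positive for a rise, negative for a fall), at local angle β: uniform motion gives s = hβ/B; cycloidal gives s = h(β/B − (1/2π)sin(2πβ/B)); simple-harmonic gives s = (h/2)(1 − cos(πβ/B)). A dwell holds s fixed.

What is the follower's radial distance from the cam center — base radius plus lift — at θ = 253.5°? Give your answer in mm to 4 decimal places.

seg 1 [0°–30.1°] uniform, h=7: full span → s += 7 → s = 7.0000
seg 2 [30.1°–87.1°] cycloidal, h=24: full span → s += 24 → s = 31.0000
seg 3 [87.1°–112.8°] cycloidal, h=5: full span → s += 5 → s = 36.0000
seg 4 [112.8°–241°] uniform, h=9: full span → s += 9 → s = 45.0000
seg 5 [241°–360°] cycloidal, h=13: θ=253.5° here. β=12.5, B=119. 13·(0.1050 − sin(2π·0.1050)/(2π)) = 0.0970 → s = 45.0970
radial distance = base radius + s = 13 + 45.0970 = 58.0970

58.0970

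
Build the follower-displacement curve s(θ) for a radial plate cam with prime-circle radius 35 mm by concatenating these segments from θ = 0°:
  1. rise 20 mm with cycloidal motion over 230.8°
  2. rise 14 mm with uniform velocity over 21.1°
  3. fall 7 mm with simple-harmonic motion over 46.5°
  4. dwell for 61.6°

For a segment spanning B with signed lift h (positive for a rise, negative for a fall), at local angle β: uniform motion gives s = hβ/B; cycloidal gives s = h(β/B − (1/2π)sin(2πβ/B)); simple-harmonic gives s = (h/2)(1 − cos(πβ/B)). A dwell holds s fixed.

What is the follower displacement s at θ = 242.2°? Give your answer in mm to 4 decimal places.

seg 1 [0°–230.8°] cycloidal, h=20: full span → s += 20 → s = 20.0000
seg 2 [230.8°–251.9°] uniform, h=14: θ=242.2° here. β=11.4, B=21.1. 14·11.4/21.1 = 7.5640 → s = 27.5640

27.5640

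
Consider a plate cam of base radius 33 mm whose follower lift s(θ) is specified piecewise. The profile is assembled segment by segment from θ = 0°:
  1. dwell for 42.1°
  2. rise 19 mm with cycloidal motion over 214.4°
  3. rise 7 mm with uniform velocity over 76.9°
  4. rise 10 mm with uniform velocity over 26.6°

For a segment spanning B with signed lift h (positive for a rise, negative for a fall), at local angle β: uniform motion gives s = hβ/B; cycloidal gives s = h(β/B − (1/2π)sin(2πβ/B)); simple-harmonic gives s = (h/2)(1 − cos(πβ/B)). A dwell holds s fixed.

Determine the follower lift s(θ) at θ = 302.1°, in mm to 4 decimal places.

seg 1 [0°–42.1°] dwell: s stays 0.0000
seg 2 [42.1°–256.5°] cycloidal, h=19: full span → s += 19 → s = 19.0000
seg 3 [256.5°–333.4°] uniform, h=7: θ=302.1° here. β=45.6, B=76.9. 7·45.6/76.9 = 4.1508 → s = 23.1508

23.1508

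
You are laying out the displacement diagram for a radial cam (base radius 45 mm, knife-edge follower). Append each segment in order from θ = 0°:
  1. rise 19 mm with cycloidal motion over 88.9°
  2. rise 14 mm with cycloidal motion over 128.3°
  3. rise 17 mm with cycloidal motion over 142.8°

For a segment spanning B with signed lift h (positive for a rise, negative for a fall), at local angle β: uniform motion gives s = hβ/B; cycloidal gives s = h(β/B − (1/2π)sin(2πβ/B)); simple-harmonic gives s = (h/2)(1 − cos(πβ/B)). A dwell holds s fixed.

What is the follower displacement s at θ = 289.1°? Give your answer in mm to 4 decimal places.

seg 1 [0°–88.9°] cycloidal, h=19: full span → s += 19 → s = 19.0000
seg 2 [88.9°–217.2°] cycloidal, h=14: full span → s += 14 → s = 33.0000
seg 3 [217.2°–360°] cycloidal, h=17: θ=289.1° here. β=71.9, B=142.8. 17·(0.5035 − sin(2π·0.5035)/(2π)) = 8.6190 → s = 41.6190

41.6190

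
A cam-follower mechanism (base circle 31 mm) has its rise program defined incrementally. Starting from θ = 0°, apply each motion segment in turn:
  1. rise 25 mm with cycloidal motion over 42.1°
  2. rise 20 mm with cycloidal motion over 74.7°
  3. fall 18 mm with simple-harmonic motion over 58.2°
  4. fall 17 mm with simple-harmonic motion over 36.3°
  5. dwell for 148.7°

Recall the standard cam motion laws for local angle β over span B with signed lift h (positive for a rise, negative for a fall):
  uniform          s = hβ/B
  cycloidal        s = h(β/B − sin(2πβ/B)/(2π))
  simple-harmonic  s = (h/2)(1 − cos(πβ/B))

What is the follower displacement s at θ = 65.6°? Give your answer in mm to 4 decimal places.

seg 1 [0°–42.1°] cycloidal, h=25: full span → s += 25 → s = 25.0000
seg 2 [42.1°–116.8°] cycloidal, h=20: θ=65.6° here. β=23.5, B=74.7. 20·(0.3146 − sin(2π·0.3146)/(2π)) = 3.3673 → s = 28.3673

28.3673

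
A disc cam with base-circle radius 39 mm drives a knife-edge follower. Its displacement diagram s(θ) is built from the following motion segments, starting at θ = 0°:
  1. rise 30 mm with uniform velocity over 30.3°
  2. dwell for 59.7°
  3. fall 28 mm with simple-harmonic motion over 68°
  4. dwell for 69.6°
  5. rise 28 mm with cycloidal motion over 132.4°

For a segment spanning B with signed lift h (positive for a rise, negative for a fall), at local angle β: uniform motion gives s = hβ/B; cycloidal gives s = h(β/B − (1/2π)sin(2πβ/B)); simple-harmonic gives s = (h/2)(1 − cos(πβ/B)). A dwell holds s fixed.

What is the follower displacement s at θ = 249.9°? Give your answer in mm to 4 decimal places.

seg 1 [0°–30.3°] uniform, h=30: full span → s += 30 → s = 30.0000
seg 2 [30.3°–90°] dwell: s stays 30.0000
seg 3 [90°–158°] simple-harmonic, h=-28: full span → s += -28 → s = 2.0000
seg 4 [158°–227.6°] dwell: s stays 2.0000
seg 5 [227.6°–360°] cycloidal, h=28: θ=249.9° here. β=22.3, B=132.4. 28·(0.1684 − sin(2π·0.1684)/(2π)) = 0.8323 → s = 2.8323

2.8323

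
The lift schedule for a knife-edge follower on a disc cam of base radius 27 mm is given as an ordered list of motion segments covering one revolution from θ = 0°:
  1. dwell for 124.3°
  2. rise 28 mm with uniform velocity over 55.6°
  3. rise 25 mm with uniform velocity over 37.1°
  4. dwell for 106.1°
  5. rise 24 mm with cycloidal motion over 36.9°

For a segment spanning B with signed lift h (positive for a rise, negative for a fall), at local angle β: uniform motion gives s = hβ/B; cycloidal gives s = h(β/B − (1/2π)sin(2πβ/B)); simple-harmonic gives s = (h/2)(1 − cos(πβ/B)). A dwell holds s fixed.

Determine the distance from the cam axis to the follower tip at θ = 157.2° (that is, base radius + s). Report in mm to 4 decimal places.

seg 1 [0°–124.3°] dwell: s stays 0.0000
seg 2 [124.3°–179.9°] uniform, h=28: θ=157.2° here. β=32.9, B=55.6. 28·32.9/55.6 = 16.5683 → s = 16.5683
radial distance = base radius + s = 27 + 16.5683 = 43.5683

43.5683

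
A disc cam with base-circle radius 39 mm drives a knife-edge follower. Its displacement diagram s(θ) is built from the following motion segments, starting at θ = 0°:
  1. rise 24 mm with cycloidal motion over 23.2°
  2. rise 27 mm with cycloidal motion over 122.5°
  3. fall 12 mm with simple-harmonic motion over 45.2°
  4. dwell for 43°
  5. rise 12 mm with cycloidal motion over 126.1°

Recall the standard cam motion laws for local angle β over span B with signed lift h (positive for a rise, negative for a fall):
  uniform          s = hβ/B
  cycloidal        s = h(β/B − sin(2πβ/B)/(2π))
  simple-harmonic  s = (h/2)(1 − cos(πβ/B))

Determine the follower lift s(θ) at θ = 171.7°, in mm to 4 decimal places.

seg 1 [0°–23.2°] cycloidal, h=24: full span → s += 24 → s = 24.0000
seg 2 [23.2°–145.7°] cycloidal, h=27: full span → s += 27 → s = 51.0000
seg 3 [145.7°–190.9°] simple-harmonic, h=-12: θ=171.7° here. β=26, B=45.2. -12/2·(1 − cos(π·0.5752)) = -7.4047 → s = 43.5953

43.5953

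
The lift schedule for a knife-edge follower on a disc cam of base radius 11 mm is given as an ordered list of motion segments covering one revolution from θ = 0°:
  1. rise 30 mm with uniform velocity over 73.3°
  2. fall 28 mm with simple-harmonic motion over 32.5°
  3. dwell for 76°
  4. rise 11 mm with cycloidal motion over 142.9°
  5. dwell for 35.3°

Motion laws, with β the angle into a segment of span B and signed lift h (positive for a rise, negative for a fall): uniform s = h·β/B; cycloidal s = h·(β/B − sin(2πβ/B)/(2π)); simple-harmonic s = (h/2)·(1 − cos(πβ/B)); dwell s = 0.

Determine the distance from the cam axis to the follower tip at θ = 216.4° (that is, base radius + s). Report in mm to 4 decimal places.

seg 1 [0°–73.3°] uniform, h=30: full span → s += 30 → s = 30.0000
seg 2 [73.3°–105.8°] simple-harmonic, h=-28: full span → s += -28 → s = 2.0000
seg 3 [105.8°–181.8°] dwell: s stays 2.0000
seg 4 [181.8°–324.7°] cycloidal, h=11: θ=216.4° here. β=34.6, B=142.9. 11·(0.2421 − sin(2π·0.2421)/(2π)) = 0.9148 → s = 2.9148
radial distance = base radius + s = 11 + 2.9148 = 13.9148

13.9148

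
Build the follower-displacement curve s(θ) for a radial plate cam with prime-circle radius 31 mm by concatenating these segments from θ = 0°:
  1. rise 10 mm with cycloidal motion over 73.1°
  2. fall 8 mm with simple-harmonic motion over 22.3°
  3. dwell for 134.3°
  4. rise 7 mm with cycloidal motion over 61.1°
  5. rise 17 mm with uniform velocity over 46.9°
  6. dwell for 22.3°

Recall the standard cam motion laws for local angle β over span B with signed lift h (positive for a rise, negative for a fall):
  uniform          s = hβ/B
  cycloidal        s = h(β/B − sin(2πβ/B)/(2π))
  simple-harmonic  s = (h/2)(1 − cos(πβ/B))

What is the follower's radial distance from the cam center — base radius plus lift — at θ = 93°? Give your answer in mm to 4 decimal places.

seg 1 [0°–73.1°] cycloidal, h=10: full span → s += 10 → s = 10.0000
seg 2 [73.1°–95.4°] simple-harmonic, h=-8: θ=93° here. β=19.9, B=22.3. -8/2·(1 − cos(π·0.8924)) = -7.7735 → s = 2.2265
radial distance = base radius + s = 31 + 2.2265 = 33.2265

33.2265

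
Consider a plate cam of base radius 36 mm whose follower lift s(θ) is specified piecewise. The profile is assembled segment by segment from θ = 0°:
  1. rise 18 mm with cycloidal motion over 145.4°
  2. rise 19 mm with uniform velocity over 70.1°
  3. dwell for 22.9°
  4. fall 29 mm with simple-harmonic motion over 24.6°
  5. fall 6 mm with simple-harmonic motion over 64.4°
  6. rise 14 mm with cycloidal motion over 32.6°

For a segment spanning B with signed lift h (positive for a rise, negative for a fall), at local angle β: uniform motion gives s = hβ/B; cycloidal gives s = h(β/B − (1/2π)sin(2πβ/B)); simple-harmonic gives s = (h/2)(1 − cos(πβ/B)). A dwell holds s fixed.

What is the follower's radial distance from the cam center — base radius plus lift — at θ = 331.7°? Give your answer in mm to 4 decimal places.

seg 1 [0°–145.4°] cycloidal, h=18: full span → s += 18 → s = 18.0000
seg 2 [145.4°–215.5°] uniform, h=19: full span → s += 19 → s = 37.0000
seg 3 [215.5°–238.4°] dwell: s stays 37.0000
seg 4 [238.4°–263°] simple-harmonic, h=-29: full span → s += -29 → s = 8.0000
seg 5 [263°–327.4°] simple-harmonic, h=-6: full span → s += -6 → s = 2.0000
seg 6 [327.4°–360°] cycloidal, h=14: θ=331.7° here. β=4.3, B=32.6. 14·(0.1319 − sin(2π·0.1319)/(2π)) = 0.2043 → s = 2.2043
radial distance = base radius + s = 36 + 2.2043 = 38.2043

38.2043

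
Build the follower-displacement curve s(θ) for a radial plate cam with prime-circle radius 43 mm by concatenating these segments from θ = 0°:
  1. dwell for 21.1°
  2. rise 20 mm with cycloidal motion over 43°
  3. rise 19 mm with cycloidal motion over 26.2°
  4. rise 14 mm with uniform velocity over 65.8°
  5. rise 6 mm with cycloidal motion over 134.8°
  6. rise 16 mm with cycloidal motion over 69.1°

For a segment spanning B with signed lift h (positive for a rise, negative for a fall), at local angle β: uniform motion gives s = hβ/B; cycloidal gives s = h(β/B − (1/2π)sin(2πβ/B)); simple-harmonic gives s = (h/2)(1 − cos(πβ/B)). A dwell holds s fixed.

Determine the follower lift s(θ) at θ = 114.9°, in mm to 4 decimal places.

seg 1 [0°–21.1°] dwell: s stays 0.0000
seg 2 [21.1°–64.1°] cycloidal, h=20: full span → s += 20 → s = 20.0000
seg 3 [64.1°–90.3°] cycloidal, h=19: full span → s += 19 → s = 39.0000
seg 4 [90.3°–156.1°] uniform, h=14: θ=114.9° here. β=24.6, B=65.8. 14·24.6/65.8 = 5.2340 → s = 44.2340

44.2340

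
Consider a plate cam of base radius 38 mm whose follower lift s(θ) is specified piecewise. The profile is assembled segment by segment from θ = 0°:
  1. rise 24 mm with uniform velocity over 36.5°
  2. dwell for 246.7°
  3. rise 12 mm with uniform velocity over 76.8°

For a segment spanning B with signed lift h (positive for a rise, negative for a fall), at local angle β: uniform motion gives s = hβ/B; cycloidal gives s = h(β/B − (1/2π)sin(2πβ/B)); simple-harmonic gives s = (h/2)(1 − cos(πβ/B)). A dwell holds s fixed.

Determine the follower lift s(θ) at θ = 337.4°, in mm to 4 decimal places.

seg 1 [0°–36.5°] uniform, h=24: full span → s += 24 → s = 24.0000
seg 2 [36.5°–283.2°] dwell: s stays 24.0000
seg 3 [283.2°–360°] uniform, h=12: θ=337.4° here. β=54.2, B=76.8. 12·54.2/76.8 = 8.4687 → s = 32.4688

32.4688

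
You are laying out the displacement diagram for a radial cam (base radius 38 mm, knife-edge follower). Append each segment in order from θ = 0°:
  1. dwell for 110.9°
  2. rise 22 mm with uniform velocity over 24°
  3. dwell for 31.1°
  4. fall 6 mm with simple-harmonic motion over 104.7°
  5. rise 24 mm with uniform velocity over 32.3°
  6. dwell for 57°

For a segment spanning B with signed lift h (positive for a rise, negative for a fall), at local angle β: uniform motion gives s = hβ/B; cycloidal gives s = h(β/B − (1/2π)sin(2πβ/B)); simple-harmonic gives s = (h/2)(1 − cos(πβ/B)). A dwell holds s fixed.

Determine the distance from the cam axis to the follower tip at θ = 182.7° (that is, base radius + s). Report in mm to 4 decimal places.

seg 1 [0°–110.9°] dwell: s stays 0.0000
seg 2 [110.9°–134.9°] uniform, h=22: full span → s += 22 → s = 22.0000
seg 3 [134.9°–166°] dwell: s stays 22.0000
seg 4 [166°–270.7°] simple-harmonic, h=-6: θ=182.7° here. β=16.7, B=104.7. -6/2·(1 − cos(π·0.1595)) = -0.3688 → s = 21.6312
radial distance = base radius + s = 38 + 21.6312 = 59.6312

59.6312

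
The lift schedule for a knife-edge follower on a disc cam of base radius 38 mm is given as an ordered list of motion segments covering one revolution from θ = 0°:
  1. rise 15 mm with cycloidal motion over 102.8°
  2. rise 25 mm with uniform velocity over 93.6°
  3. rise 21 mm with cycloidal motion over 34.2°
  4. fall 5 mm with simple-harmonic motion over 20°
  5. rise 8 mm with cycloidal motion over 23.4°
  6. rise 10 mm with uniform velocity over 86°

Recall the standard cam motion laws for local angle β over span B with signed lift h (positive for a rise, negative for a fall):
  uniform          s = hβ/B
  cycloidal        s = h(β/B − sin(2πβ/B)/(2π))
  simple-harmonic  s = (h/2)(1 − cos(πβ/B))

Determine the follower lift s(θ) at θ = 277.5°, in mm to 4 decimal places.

seg 1 [0°–102.8°] cycloidal, h=15: full span → s += 15 → s = 15.0000
seg 2 [102.8°–196.4°] uniform, h=25: full span → s += 25 → s = 40.0000
seg 3 [196.4°–230.6°] cycloidal, h=21: full span → s += 21 → s = 61.0000
seg 4 [230.6°–250.6°] simple-harmonic, h=-5: full span → s += -5 → s = 56.0000
seg 5 [250.6°–274°] cycloidal, h=8: full span → s += 8 → s = 64.0000
seg 6 [274°–360°] uniform, h=10: θ=277.5° here. β=3.5, B=86. 10·3.5/86 = 0.4070 → s = 64.4070

64.4070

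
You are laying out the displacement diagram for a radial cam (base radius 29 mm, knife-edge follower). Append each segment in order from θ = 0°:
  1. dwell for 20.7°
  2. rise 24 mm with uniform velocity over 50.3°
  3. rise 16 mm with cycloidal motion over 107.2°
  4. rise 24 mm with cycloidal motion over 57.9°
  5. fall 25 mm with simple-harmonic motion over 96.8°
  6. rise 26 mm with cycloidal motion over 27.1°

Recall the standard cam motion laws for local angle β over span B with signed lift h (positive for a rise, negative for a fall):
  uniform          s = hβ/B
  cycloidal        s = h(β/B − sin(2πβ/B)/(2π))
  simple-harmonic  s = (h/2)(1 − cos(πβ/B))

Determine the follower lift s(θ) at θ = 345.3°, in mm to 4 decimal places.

seg 1 [0°–20.7°] dwell: s stays 0.0000
seg 2 [20.7°–71°] uniform, h=24: full span → s += 24 → s = 24.0000
seg 3 [71°–178.2°] cycloidal, h=16: full span → s += 16 → s = 40.0000
seg 4 [178.2°–236.1°] cycloidal, h=24: full span → s += 24 → s = 64.0000
seg 5 [236.1°–332.9°] simple-harmonic, h=-25: full span → s += -25 → s = 39.0000
seg 6 [332.9°–360°] cycloidal, h=26: θ=345.3° here. β=12.4, B=27.1. 26·(0.4576 − sin(2π·0.4576)/(2π)) = 10.8064 → s = 49.8064

49.8064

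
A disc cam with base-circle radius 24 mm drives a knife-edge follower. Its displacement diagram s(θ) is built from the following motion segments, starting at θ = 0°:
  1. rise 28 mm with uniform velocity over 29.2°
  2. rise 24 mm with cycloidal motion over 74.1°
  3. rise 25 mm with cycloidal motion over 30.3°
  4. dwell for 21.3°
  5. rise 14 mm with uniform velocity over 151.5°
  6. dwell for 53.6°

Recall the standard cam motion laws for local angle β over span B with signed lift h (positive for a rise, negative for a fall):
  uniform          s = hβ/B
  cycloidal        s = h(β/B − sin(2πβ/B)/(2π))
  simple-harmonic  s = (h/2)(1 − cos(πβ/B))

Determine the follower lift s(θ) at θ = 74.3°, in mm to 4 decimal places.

seg 1 [0°–29.2°] uniform, h=28: full span → s += 28 → s = 28.0000
seg 2 [29.2°–103.3°] cycloidal, h=24: θ=74.3° here. β=45.1, B=74.1. 24·(0.6086 − sin(2π·0.6086)/(2π)) = 17.0168 → s = 45.0168

45.0168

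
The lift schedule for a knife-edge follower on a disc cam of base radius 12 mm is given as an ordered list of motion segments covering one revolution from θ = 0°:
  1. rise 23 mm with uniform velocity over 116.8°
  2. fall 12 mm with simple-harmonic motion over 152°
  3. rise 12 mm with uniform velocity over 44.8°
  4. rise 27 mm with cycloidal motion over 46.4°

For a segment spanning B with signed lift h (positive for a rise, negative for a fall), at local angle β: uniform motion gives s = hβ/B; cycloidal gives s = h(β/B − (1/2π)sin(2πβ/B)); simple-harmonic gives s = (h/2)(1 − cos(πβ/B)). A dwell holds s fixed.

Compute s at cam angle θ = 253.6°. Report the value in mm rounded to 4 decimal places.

seg 1 [0°–116.8°] uniform, h=23: full span → s += 23 → s = 23.0000
seg 2 [116.8°–268.8°] simple-harmonic, h=-12: θ=253.6° here. β=136.8, B=152. -12/2·(1 − cos(π·0.9000)) = -11.7063 → s = 11.2937

11.2937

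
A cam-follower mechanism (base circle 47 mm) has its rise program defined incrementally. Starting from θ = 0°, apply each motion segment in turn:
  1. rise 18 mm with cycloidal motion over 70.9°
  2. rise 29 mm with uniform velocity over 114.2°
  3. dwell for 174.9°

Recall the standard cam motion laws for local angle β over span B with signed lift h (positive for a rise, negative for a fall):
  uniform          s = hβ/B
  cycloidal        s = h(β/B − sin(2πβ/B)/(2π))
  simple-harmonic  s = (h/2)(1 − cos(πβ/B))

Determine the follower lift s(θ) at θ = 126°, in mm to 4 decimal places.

seg 1 [0°–70.9°] cycloidal, h=18: full span → s += 18 → s = 18.0000
seg 2 [70.9°–185.1°] uniform, h=29: θ=126° here. β=55.1, B=114.2. 29·55.1/114.2 = 13.9921 → s = 31.9921

31.9921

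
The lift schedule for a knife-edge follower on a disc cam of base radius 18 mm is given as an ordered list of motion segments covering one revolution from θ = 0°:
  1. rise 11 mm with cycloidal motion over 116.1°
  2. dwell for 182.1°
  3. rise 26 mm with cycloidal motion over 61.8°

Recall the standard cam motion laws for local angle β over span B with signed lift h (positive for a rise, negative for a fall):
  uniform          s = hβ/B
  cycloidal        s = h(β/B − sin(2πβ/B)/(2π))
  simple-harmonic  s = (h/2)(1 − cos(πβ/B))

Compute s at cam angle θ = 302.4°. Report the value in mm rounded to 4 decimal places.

seg 1 [0°–116.1°] cycloidal, h=11: full span → s += 11 → s = 11.0000
seg 2 [116.1°–298.2°] dwell: s stays 11.0000
seg 3 [298.2°–360°] cycloidal, h=26: θ=302.4° here. β=4.2, B=61.8. 26·(0.0680 − sin(2π·0.0680)/(2π)) = 0.0532 → s = 11.0532

11.0532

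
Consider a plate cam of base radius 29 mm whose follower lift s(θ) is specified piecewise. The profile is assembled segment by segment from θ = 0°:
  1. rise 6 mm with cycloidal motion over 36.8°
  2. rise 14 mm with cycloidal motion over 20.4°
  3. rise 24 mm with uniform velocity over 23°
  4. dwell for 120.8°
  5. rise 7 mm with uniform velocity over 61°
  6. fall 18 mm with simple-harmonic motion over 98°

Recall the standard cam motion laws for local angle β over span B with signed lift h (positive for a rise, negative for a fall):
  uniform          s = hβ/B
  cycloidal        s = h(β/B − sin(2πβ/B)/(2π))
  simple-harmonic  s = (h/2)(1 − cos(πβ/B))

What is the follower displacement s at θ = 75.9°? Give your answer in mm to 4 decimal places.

seg 1 [0°–36.8°] cycloidal, h=6: full span → s += 6 → s = 6.0000
seg 2 [36.8°–57.2°] cycloidal, h=14: full span → s += 14 → s = 20.0000
seg 3 [57.2°–80.2°] uniform, h=24: θ=75.9° here. β=18.7, B=23. 24·18.7/23 = 19.5130 → s = 39.5130

39.5130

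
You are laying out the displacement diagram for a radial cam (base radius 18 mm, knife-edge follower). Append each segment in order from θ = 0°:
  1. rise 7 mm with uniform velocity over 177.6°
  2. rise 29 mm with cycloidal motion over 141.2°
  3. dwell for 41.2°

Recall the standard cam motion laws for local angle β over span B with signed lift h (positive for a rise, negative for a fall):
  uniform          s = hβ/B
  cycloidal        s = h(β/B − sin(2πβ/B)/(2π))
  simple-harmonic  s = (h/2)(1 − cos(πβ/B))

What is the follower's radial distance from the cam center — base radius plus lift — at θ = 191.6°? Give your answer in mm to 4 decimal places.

seg 1 [0°–177.6°] uniform, h=7: full span → s += 7 → s = 7.0000
seg 2 [177.6°–318.8°] cycloidal, h=29: θ=191.6° here. β=14, B=141.2. 29·(0.0992 − sin(2π·0.0992)/(2π)) = 0.1824 → s = 7.1824
radial distance = base radius + s = 18 + 7.1824 = 25.1824

25.1824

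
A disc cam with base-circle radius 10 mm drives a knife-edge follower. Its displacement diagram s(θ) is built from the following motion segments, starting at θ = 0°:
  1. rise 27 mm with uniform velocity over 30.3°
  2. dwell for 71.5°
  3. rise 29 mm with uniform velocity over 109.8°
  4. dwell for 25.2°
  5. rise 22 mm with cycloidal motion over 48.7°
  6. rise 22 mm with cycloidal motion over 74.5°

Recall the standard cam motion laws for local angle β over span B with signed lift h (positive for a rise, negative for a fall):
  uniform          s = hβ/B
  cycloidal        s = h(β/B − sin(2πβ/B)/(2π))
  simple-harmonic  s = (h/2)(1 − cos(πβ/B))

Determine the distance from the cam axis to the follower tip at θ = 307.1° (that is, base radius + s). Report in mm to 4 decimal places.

seg 1 [0°–30.3°] uniform, h=27: full span → s += 27 → s = 27.0000
seg 2 [30.3°–101.8°] dwell: s stays 27.0000
seg 3 [101.8°–211.6°] uniform, h=29: full span → s += 29 → s = 56.0000
seg 4 [211.6°–236.8°] dwell: s stays 56.0000
seg 5 [236.8°–285.5°] cycloidal, h=22: full span → s += 22 → s = 78.0000
seg 6 [285.5°–360°] cycloidal, h=22: θ=307.1° here. β=21.6, B=74.5. 22·(0.2899 − sin(2π·0.2899)/(2π)) = 2.9868 → s = 80.9868
radial distance = base radius + s = 10 + 80.9868 = 90.9868

90.9868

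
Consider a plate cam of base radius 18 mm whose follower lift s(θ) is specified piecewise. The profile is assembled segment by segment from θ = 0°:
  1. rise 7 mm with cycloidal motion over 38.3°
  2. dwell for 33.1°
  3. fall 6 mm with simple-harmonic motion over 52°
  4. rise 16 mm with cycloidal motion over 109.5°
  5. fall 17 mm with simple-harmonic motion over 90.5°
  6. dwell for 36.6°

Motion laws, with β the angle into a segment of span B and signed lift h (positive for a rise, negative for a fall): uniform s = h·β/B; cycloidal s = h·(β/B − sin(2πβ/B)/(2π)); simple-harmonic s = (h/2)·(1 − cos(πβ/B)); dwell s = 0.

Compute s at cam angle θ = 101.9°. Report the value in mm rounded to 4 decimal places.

seg 1 [0°–38.3°] cycloidal, h=7: full span → s += 7 → s = 7.0000
seg 2 [38.3°–71.4°] dwell: s stays 7.0000
seg 3 [71.4°–123.4°] simple-harmonic, h=-6: θ=101.9° here. β=30.5, B=52. -6/2·(1 − cos(π·0.5865)) = -3.8056 → s = 3.1944

3.1944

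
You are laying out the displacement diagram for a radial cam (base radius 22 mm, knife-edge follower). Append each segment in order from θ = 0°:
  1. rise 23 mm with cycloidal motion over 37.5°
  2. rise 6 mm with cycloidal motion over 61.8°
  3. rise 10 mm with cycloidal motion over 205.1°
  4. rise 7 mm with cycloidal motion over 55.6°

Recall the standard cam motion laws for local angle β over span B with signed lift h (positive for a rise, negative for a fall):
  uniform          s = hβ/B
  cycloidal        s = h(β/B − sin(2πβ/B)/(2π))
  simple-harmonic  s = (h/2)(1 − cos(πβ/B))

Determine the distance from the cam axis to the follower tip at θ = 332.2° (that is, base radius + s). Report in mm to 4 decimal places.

seg 1 [0°–37.5°] cycloidal, h=23: full span → s += 23 → s = 23.0000
seg 2 [37.5°–99.3°] cycloidal, h=6: full span → s += 6 → s = 29.0000
seg 3 [99.3°–304.4°] cycloidal, h=10: full span → s += 10 → s = 39.0000
seg 4 [304.4°–360°] cycloidal, h=7: θ=332.2° here. β=27.8, B=55.6. 7·(0.5000 − sin(2π·0.5000)/(2π)) = 3.5000 → s = 42.5000
radial distance = base radius + s = 22 + 42.5000 = 64.5000

64.5000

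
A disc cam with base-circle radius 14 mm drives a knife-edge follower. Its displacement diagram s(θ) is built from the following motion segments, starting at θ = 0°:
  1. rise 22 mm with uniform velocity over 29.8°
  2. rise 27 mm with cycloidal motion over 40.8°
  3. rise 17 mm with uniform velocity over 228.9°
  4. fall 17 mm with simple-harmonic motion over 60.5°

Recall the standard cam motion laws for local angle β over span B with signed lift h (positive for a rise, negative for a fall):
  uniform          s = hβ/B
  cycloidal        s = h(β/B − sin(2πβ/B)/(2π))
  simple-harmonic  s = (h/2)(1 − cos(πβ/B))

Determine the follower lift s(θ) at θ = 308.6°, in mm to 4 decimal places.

seg 1 [0°–29.8°] uniform, h=22: full span → s += 22 → s = 22.0000
seg 2 [29.8°–70.6°] cycloidal, h=27: full span → s += 27 → s = 49.0000
seg 3 [70.6°–299.5°] uniform, h=17: full span → s += 17 → s = 66.0000
seg 4 [299.5°–360°] simple-harmonic, h=-17: θ=308.6° here. β=9.1, B=60.5. -17/2·(1 − cos(π·0.1504)) = -0.9315 → s = 65.0685

65.0685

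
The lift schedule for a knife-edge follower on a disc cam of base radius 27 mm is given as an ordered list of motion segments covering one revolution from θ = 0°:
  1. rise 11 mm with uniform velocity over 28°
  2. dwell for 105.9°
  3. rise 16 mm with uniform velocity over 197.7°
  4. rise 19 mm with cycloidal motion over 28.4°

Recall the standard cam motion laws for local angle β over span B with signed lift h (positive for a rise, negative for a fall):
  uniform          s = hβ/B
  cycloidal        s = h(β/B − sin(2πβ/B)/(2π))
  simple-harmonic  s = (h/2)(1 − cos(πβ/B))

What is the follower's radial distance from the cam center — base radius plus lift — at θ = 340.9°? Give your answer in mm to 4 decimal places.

seg 1 [0°–28°] uniform, h=11: full span → s += 11 → s = 11.0000
seg 2 [28°–133.9°] dwell: s stays 11.0000
seg 3 [133.9°–331.6°] uniform, h=16: full span → s += 16 → s = 27.0000
seg 4 [331.6°–360°] cycloidal, h=19: θ=340.9° here. β=9.3, B=28.4. 19·(0.3275 − sin(2π·0.3275)/(2π)) = 3.5491 → s = 30.5491
radial distance = base radius + s = 27 + 30.5491 = 57.5491

57.5491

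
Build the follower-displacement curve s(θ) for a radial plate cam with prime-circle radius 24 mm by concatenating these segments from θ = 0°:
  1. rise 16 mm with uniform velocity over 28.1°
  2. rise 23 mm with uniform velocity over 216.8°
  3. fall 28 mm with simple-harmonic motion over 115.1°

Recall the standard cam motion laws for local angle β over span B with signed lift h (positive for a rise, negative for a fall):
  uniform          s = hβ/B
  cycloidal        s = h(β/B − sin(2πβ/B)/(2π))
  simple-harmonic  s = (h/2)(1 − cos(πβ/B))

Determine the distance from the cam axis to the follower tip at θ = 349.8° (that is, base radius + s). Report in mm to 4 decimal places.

seg 1 [0°–28.1°] uniform, h=16: full span → s += 16 → s = 16.0000
seg 2 [28.1°–244.9°] uniform, h=23: full span → s += 23 → s = 39.0000
seg 3 [244.9°–360°] simple-harmonic, h=-28: θ=349.8° here. β=104.9, B=115.1. -28/2·(1 − cos(π·0.9114)) = -27.4609 → s = 11.5391
radial distance = base radius + s = 24 + 11.5391 = 35.5391

35.5391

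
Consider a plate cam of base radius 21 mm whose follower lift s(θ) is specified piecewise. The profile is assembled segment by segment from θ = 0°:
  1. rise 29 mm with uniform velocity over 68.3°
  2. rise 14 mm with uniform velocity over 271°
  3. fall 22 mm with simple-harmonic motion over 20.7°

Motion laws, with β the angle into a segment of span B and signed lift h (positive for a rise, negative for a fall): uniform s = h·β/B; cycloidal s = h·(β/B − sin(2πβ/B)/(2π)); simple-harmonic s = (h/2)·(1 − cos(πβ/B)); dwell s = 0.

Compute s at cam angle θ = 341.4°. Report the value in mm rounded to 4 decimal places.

seg 1 [0°–68.3°] uniform, h=29: full span → s += 29 → s = 29.0000
seg 2 [68.3°–339.3°] uniform, h=14: full span → s += 14 → s = 43.0000
seg 3 [339.3°–360°] simple-harmonic, h=-22: θ=341.4° here. β=2.1, B=20.7. -22/2·(1 − cos(π·0.1014)) = -0.5540 → s = 42.4460

42.4460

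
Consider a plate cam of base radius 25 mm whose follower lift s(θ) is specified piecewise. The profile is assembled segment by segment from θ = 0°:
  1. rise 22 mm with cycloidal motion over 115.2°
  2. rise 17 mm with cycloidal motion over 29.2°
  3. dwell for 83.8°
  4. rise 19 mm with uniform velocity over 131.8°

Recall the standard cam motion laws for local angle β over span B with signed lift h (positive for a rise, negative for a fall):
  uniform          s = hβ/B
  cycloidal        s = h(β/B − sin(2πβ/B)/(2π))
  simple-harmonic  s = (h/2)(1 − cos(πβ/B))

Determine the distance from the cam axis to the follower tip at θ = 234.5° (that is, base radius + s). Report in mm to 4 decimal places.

seg 1 [0°–115.2°] cycloidal, h=22: full span → s += 22 → s = 22.0000
seg 2 [115.2°–144.4°] cycloidal, h=17: full span → s += 17 → s = 39.0000
seg 3 [144.4°–228.2°] dwell: s stays 39.0000
seg 4 [228.2°–360°] uniform, h=19: θ=234.5° here. β=6.3, B=131.8. 19·6.3/131.8 = 0.9082 → s = 39.9082
radial distance = base radius + s = 25 + 39.9082 = 64.9082

64.9082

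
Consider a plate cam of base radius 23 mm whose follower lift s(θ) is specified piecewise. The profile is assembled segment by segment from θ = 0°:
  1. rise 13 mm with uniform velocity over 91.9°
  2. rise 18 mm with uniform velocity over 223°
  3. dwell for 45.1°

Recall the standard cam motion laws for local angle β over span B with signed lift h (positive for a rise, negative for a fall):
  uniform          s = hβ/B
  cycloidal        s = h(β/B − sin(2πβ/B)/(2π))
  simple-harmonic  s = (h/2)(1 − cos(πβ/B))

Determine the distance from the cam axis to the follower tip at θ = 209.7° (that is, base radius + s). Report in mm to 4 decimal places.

seg 1 [0°–91.9°] uniform, h=13: full span → s += 13 → s = 13.0000
seg 2 [91.9°–314.9°] uniform, h=18: θ=209.7° here. β=117.8, B=223. 18·117.8/223 = 9.5085 → s = 22.5085
radial distance = base radius + s = 23 + 22.5085 = 45.5085

45.5085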